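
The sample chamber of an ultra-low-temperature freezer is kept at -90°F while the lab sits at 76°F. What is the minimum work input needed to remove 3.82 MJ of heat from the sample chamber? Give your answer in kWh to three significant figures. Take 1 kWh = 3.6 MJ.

0.476 kWh

In absolute terms T_C = 205.37 K and T_H = 297.59 K, so ΔT = 92.22 K.
The reversible limit is COP_R = T_C/ΔT = 2.227, so W_min = Q_C/COP = Q_C·ΔT/T_C.
W_min = 3.820 × 92.22/205.37 = 1.715 MJ = 0.4765 kWh.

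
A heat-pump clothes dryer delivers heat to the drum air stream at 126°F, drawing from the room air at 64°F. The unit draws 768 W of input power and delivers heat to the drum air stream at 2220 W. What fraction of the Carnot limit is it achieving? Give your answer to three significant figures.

0.306

COP_actual = Q̇_H/Ẇ = 2220/768.0 = 2.891.
In absolute terms T_C = 290.93 K and T_H = 325.37 K, so ΔT = 34.44 K.
COP_Carnot = T_H/ΔT = 325.37/34.44 = 9.446.
η_II = COP_actual/COP_Carnot = 2.891/9.446 = 0.3060.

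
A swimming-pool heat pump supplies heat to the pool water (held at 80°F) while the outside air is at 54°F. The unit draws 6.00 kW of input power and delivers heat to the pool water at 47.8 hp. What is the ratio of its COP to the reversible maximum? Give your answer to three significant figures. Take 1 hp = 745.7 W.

0.286

Converting, Q̇_H = 47.80 hp = 35.64 kW, so COP_actual = Q̇_H/Ẇ = 35.64/6.000 = 5.941.
In absolute terms T_C = 285.37 K and T_H = 299.82 K, so ΔT = 14.44 K.
COP_Carnot = T_H/ΔT = 299.82/14.44 = 20.76.
η_II = COP_actual/COP_Carnot = 5.941/20.76 = 0.2862.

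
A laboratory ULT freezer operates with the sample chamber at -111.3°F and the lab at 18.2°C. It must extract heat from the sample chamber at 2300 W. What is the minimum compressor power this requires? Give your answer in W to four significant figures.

In absolute terms T_C = 193.54 K and T_H = 291.35 K, so ΔT = 97.81 K.
COP_Carnot = T_C/ΔT = 193.54/97.81 = 1.979.
Ẇ_min = Q̇/COP_Carnot = 2300/1.979 = 1162 W.

1162 W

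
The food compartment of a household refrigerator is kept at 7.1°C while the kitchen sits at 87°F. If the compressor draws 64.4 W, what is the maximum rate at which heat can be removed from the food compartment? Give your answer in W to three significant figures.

769 W

In absolute terms T_C = 280.25 K and T_H = 303.71 K, so ΔT = 23.46 K.
COP_Carnot = T_C/ΔT = 280.25/23.46 = 11.95.
Q̇_max = COP_Carnot × Ẇ = 11.95 × 64.40 W = 769.5 W.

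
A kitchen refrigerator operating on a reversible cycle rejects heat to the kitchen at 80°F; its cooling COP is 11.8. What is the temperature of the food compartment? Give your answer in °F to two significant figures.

For a Carnot refrigerator COP_R = T_C/(T_H − T_C), so T_C = COP·T_H/(1 + COP).
With T_H = 299.82 K, T_C = 11.8 × 299.82/12.80 = 276.39 K.
Converting, 276.39 K = 37.84°F.

38 °F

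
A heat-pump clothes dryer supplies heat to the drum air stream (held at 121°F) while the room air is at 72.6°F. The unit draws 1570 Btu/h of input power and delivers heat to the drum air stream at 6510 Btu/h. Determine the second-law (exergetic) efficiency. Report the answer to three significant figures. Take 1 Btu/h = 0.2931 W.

0.346

COP_actual = Q̇_H/Ẇ = 6510/1570 = 4.146.
In absolute terms T_C = 295.71 K and T_H = 322.59 K, so ΔT = 26.89 K.
COP_Carnot = T_H/ΔT = 322.59/26.89 = 12.00.
η_II = COP_actual/COP_Carnot = 4.146/12.00 = 0.3456.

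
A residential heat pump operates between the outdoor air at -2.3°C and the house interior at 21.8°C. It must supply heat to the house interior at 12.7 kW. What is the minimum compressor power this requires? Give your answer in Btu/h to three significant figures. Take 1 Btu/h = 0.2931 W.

3540 Btu/h

In absolute terms T_C = 270.85 K and T_H = 294.95 K, so ΔT = 24.10 K.
COP_Carnot = T_H/ΔT = 294.95/24.10 = 12.24.
Ẇ_min = Q̇/COP_Carnot = 12.70/12.24 = 1.038 kW = 3540 Btu/h.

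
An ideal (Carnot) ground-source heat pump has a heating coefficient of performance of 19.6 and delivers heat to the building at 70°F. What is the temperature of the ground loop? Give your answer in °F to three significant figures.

COP_HP = T_H/(T_H − T_C) gives T_H − T_C = T_H/COP.
With T_H = 294.26 K, T_C = 294.26 × (1 − 1/19.6) = 279.25 K.
Converting, 279.25 K = 42.98°F.

43.0 °F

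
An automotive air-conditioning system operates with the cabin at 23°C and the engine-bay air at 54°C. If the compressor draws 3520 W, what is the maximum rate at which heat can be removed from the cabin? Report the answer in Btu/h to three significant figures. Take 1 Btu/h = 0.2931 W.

115000 Btu/h

In absolute terms T_C = 296.15 K and T_H = 327.15 K, so ΔT = 31.00 K.
COP_Carnot = T_C/ΔT = 296.15/31.00 = 9.553.
Q̇_max = COP_Carnot × Ẇ = 9.553 × 3520 W = 33630 W = 114700 Btu/h.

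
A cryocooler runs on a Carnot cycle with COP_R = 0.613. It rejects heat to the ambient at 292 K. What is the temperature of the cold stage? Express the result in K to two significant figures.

110 K

For a Carnot refrigerator COP_R = T_C/(T_H − T_C), so T_C = COP·T_H/(1 + COP).
With T_H = 292.00 K, T_C = 0.613 × 292.00/1.613 = 110.97 K.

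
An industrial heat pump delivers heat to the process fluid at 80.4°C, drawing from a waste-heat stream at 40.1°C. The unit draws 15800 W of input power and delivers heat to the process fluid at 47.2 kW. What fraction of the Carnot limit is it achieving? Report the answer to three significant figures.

Converting, Q̇_H = 47.20 kW = 47200 W, so COP_actual = Q̇_H/Ẇ = 47200/15800 = 2.987.
In absolute terms T_C = 313.25 K and T_H = 353.55 K, so ΔT = 40.30 K.
COP_Carnot = T_H/ΔT = 353.55/40.30 = 8.773.
η_II = COP_actual/COP_Carnot = 2.987/8.773 = 0.3405.

0.341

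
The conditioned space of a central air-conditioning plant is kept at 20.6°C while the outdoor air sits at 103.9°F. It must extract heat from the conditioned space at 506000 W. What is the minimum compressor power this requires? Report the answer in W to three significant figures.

33300 W

In absolute terms T_C = 293.75 K and T_H = 313.09 K, so ΔT = 19.34 K.
COP_Carnot = T_C/ΔT = 293.75/19.34 = 15.19.
Ẇ_min = Q̇/COP_Carnot = 506000/15.19 = 33320 W.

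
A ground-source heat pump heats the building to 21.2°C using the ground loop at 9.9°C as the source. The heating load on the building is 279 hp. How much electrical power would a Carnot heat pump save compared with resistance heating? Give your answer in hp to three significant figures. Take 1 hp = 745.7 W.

In absolute terms T_C = 283.05 K and T_H = 294.35 K, so ΔT = 11.30 K.
COP_Carnot = T_H/ΔT = 294.35/11.30 = 26.05.
Resistance heating needs Ẇ_res = Q̇_H = 279.0 hp; the reversible heat pump needs only Ẇ_hp = Q̇_H/COP = 10.71 hp.
Saving = 279.0 − 10.71 = 268.3 hp.

268 hp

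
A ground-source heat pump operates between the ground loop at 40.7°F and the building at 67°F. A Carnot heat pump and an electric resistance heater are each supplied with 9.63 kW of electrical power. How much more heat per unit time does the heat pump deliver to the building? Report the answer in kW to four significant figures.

183.2 kW

In absolute terms T_C = 277.98 K and T_H = 292.59 K, so ΔT = 14.61 K.
COP_Carnot = T_H/ΔT = 292.59/14.61 = 20.03.
The heat pump delivers Q̇_H = COP × Ẇ = 192.8 kW; the resistance heater delivers Ẇ = 9.630 kW.
Extra = (COP − 1)·Ẇ = 183.2 kW.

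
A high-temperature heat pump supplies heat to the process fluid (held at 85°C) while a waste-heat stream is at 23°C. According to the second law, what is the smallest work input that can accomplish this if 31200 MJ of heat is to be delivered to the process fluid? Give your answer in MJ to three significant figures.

5400 MJ

In absolute terms T_C = 296.15 K and T_H = 358.15 K, so ΔT = 62.00 K.
The reversible limit is COP_HP = T_H/ΔT = 5.777, so W_min = Q_H/COP = Q_H·ΔT/T_H.
W_min = 31200 × 62.00/358.15 = 5401 MJ.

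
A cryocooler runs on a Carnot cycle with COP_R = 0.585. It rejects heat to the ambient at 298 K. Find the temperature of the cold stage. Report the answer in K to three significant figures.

For a Carnot refrigerator COP_R = T_C/(T_H − T_C), so T_C = COP·T_H/(1 + COP).
With T_H = 298.00 K, T_C = 0.585 × 298.00/1.585 = 109.99 K.

110 K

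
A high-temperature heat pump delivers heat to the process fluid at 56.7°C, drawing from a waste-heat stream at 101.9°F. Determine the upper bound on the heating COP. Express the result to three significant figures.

In absolute terms T_C = 311.98 K and T_H = 329.85 K, so ΔT = 17.87 K.
For a reversible cycle, COP_Carnot = T_H/ΔT = 329.85/17.87 = 18.46.

18.5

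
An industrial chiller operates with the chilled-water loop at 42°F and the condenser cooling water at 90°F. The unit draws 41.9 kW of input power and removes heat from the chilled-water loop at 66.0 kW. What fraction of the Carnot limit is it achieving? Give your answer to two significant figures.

0.15

COP_actual = Q̇_C/Ẇ = 66.00/41.90 = 1.575.
In absolute terms T_C = 278.71 K and T_H = 305.37 K, so ΔT = 26.67 K.
COP_Carnot = T_C/ΔT = 278.71/26.67 = 10.45.
η_II = COP_actual/COP_Carnot = 1.575/10.45 = 0.1507.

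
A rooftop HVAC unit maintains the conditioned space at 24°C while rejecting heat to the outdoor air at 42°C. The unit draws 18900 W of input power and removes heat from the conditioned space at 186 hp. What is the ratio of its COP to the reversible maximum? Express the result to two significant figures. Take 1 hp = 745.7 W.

Converting, Q̇_C = 186.0 hp = 138700 W, so COP_actual = Q̇_C/Ẇ = 138700/18900 = 7.339.
In absolute terms T_C = 297.15 K and T_H = 315.15 K, so ΔT = 18.00 K.
COP_Carnot = T_C/ΔT = 297.15/18.00 = 16.51.
η_II = COP_actual/COP_Carnot = 7.339/16.51 = 0.4445.

0.44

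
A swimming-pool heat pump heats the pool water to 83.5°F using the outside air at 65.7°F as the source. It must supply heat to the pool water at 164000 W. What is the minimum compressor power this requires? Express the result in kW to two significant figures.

In absolute terms T_C = 291.87 K and T_H = 301.76 K, so ΔT = 9.889 K.
COP_Carnot = T_H/ΔT = 301.76/9.889 = 30.52.
Ẇ_min = Q̇/COP_Carnot = 164000/30.52 = 5374 W = 5.374 kW.

5.4 kW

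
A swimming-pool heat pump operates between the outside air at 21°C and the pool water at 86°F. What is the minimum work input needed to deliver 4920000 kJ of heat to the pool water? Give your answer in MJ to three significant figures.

146 MJ

In absolute terms T_C = 294.15 K and T_H = 303.15 K, so ΔT = 9.000 K.
The reversible limit is COP_HP = T_H/ΔT = 33.68, so W_min = Q_H/COP = Q_H·ΔT/T_H.
W_min = 4920000 × 9.000/303.15 = 146100 kJ = 146.1 MJ.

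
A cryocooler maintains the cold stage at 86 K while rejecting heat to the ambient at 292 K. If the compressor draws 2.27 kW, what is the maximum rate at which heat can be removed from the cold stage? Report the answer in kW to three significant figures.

0.948 kW

The reservoir spacing is ΔT = 292 − 86 = 206.0 K.
COP_Carnot = T_C/ΔT = 86.00/206.0 = 0.4175.
Q̇_max = COP_Carnot × Ẇ = 0.4175 × 2.270 kW = 0.9477 kW.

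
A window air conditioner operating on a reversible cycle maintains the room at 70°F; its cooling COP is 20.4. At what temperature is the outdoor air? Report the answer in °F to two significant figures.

96 °F

COP_R = T_C/(T_H − T_C) gives T_H − T_C = T_C/COP.
With T_C = 294.26 K, T_H = 294.26 × (1 + 1/20.4) = 308.69 K.
Converting, 308.69 K = 95.96°F.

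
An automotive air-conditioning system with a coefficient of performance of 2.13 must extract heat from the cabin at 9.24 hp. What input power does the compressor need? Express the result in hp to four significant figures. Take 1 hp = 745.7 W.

4.338 hp

Ẇ = Q̇_C/COP = 9.240/2.13 = 4.338 hp.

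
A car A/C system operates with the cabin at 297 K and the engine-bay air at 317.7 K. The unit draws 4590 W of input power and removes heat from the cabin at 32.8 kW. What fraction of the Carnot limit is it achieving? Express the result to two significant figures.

Converting, Q̇_C = 32.80 kW = 32800 W, so COP_actual = Q̇_C/Ẇ = 32800/4590 = 7.146.
The reservoir spacing is ΔT = 317.7 − 297 = 20.70 K.
COP_Carnot = T_C/ΔT = 297.00/20.70 = 14.35.
η_II = COP_actual/COP_Carnot = 7.146/14.35 = 0.4981.

0.50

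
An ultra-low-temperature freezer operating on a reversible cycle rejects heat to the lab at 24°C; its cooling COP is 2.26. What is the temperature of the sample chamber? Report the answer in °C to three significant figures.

-67.2 °C

For a Carnot refrigerator COP_R = T_C/(T_H − T_C), so T_C = COP·T_H/(1 + COP).
With T_H = 297.15 K, T_C = 2.26 × 297.15/3.260 = 206.00 K.
Converting, 206.00 K = -67.15°C.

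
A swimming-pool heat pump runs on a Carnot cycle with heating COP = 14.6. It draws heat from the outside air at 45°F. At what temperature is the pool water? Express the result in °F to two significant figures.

82 °F

COP_HP = T_H/(T_H − T_C) rearranges to T_H = COP·T_C/(COP − 1).
With T_C = 280.37 K, T_H = 14.6 × 280.37/13.60 = 300.99 K.
Converting, 300.99 K = 82.11°F.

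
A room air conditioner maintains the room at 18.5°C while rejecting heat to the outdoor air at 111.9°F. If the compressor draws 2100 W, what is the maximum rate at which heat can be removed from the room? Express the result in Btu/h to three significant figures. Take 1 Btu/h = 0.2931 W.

80700 Btu/h

In absolute terms T_C = 291.65 K and T_H = 317.54 K, so ΔT = 25.89 K.
COP_Carnot = T_C/ΔT = 291.65/25.89 = 11.27.
Q̇_max = COP_Carnot × Ẇ = 11.27 × 2100 W = 23660 W = 80710 Btu/h.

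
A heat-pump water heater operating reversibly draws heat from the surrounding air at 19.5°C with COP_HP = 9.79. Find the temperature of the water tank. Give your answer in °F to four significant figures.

COP_HP = T_H/(T_H − T_C) rearranges to T_H = COP·T_C/(COP − 1).
With T_C = 292.65 K, T_H = 9.79 × 292.65/8.790 = 325.94 K.
Converting, 325.94 K = 127.03°F.

127.0 °F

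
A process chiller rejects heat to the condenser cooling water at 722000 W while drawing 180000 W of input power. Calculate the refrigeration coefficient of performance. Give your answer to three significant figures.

3.01

The first law gives Q̇_H = Q̇_C + Ẇ, so the three rates are Q̇_C = 542000, Q̇_H = 722000, Ẇ = 180000 W.
COP_R = Q̇_C/Ẇ = 542000/180000 = 3.011.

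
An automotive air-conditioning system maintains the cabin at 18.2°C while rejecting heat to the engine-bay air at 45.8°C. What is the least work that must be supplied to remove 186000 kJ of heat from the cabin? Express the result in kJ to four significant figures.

In absolute terms T_C = 291.35 K and T_H = 318.95 K, so ΔT = 27.60 K.
The reversible limit is COP_R = T_C/ΔT = 10.56, so W_min = Q_C/COP = Q_C·ΔT/T_C.
W_min = 186000 × 27.60/291.35 = 17620 kJ.

17620 kJ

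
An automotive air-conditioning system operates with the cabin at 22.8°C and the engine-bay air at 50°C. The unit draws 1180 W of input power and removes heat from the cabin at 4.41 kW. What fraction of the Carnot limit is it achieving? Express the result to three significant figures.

Converting, Q̇_C = 4.410 kW = 4410 W, so COP_actual = Q̇_C/Ẇ = 4410/1180 = 3.737.
In absolute terms T_C = 295.95 K and T_H = 323.15 K, so ΔT = 27.20 K.
COP_Carnot = T_C/ΔT = 295.95/27.20 = 10.88.
η_II = COP_actual/COP_Carnot = 3.737/10.88 = 0.3435.

0.343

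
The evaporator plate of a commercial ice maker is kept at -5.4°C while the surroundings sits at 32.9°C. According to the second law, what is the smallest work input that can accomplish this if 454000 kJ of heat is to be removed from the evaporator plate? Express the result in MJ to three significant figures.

64.9 MJ

In absolute terms T_C = 267.75 K and T_H = 306.05 K, so ΔT = 38.30 K.
The reversible limit is COP_R = T_C/ΔT = 6.991, so W_min = Q_C/COP = Q_C·ΔT/T_C.
W_min = 454000 × 38.30/267.75 = 64940 kJ = 64.94 MJ.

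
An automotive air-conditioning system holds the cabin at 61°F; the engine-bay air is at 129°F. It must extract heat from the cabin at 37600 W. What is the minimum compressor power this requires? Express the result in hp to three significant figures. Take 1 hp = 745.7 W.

In absolute terms T_C = 289.26 K and T_H = 327.04 K, so ΔT = 37.78 K.
COP_Carnot = T_C/ΔT = 289.26/37.78 = 7.657.
Ẇ_min = Q̇/COP_Carnot = 37600/7.657 = 4911 W = 6.585 hp.

6.59 hp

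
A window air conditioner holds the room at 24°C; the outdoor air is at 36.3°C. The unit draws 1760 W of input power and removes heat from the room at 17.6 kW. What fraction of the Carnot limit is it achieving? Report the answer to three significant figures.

0.414

Converting, Q̇_C = 17.60 kW = 17600 W, so COP_actual = Q̇_C/Ẇ = 17600/1760 = 10.00.
In absolute terms T_C = 297.15 K and T_H = 309.45 K, so ΔT = 12.30 K.
COP_Carnot = T_C/ΔT = 297.15/12.30 = 24.16.
η_II = COP_actual/COP_Carnot = 10.00/24.16 = 0.4139.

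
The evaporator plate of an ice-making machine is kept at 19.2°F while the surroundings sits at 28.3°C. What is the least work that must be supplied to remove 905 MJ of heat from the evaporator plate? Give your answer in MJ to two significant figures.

In absolute terms T_C = 266.04 K and T_H = 301.45 K, so ΔT = 35.41 K.
The reversible limit is COP_R = T_C/ΔT = 7.513, so W_min = Q_C/COP = Q_C·ΔT/T_C.
W_min = 905.0 × 35.41/266.04 = 120.5 MJ.

120 MJ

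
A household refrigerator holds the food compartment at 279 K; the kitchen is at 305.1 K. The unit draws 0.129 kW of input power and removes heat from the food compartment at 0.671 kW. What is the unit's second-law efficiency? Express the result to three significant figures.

0.487

COP_actual = Q̇_C/Ẇ = 0.6710/0.1290 = 5.202.
The reservoir spacing is ΔT = 305.1 − 279 = 26.10 K.
COP_Carnot = T_C/ΔT = 279.00/26.10 = 10.69.
η_II = COP_actual/COP_Carnot = 5.202/10.69 = 0.4866.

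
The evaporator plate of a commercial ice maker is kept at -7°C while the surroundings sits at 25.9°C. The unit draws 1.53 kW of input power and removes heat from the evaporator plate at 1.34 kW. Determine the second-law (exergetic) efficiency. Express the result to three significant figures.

0.108

COP_actual = Q̇_C/Ẇ = 1.340/1.530 = 0.8758.
In absolute terms T_C = 266.15 K and T_H = 299.05 K, so ΔT = 32.90 K.
COP_Carnot = T_C/ΔT = 266.15/32.90 = 8.090.
η_II = COP_actual/COP_Carnot = 0.8758/8.090 = 0.1083.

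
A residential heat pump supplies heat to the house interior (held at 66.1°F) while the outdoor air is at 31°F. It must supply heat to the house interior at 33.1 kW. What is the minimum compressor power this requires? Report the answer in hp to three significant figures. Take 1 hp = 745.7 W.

2.96 hp

In absolute terms T_C = 272.59 K and T_H = 292.09 K, so ΔT = 19.50 K.
COP_Carnot = T_H/ΔT = 292.09/19.50 = 14.98.
Ẇ_min = Q̇/COP_Carnot = 33.10/14.98 = 2.210 kW = 2.963 hp.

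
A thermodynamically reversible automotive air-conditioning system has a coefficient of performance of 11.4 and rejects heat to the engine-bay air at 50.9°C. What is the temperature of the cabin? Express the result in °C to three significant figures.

For a Carnot refrigerator COP_R = T_C/(T_H − T_C), so T_C = COP·T_H/(1 + COP).
With T_H = 324.05 K, T_C = 11.4 × 324.05/12.40 = 297.92 K.
Converting, 297.92 K = 24.77°C.

24.8 °C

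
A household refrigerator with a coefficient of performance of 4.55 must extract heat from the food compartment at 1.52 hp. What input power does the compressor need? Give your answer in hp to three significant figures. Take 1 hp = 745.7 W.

Ẇ = Q̇_C/COP = 1.520/4.55 = 0.3341 hp.

0.334 hp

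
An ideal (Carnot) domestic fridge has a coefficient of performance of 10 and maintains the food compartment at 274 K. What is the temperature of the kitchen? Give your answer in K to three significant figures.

COP_R = T_C/(T_H − T_C) gives T_H − T_C = T_C/COP.
With T_C = 274.00 K, T_H = 274.00 × (1 + 1/10) = 301.40 K.

301 K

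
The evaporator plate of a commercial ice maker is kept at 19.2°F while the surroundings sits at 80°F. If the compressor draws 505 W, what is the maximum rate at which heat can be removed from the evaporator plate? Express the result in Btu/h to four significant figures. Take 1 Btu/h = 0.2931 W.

In absolute terms T_C = 266.04 K and T_H = 299.82 K, so ΔT = 33.78 K.
COP_Carnot = T_C/ΔT = 266.04/33.78 = 7.876.
Q̇_max = COP_Carnot × Ẇ = 7.876 × 505.0 W = 3977 W = 13570 Btu/h.

13570 Btu/h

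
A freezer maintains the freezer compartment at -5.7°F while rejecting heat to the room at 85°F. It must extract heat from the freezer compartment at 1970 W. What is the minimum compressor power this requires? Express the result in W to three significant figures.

394 W

In absolute terms T_C = 252.21 K and T_H = 302.59 K, so ΔT = 50.39 K.
COP_Carnot = T_C/ΔT = 252.21/50.39 = 5.005.
Ẇ_min = Q̇/COP_Carnot = 1970/5.005 = 393.6 W.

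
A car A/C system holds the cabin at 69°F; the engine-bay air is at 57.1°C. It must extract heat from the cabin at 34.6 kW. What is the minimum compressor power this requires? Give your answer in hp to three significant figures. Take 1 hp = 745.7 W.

In absolute terms T_C = 293.71 K and T_H = 330.25 K, so ΔT = 36.54 K.
COP_Carnot = T_C/ΔT = 293.71/36.54 = 8.037.
Ẇ_min = Q̇/COP_Carnot = 34.60/8.037 = 4.305 kW = 5.773 hp.

5.77 hp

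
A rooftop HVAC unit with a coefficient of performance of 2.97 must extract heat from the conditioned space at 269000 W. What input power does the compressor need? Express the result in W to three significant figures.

Ẇ = Q̇_C/COP = 269000/2.97 = 90570 W.

90600 W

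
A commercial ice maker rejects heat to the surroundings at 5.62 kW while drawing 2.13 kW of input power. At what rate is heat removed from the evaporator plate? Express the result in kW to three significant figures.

For a cyclic device the first law requires Q̇_H = Q̇_C + Ẇ.
Q̇_C = Q̇_H − Ẇ = 3.490 kW.

3.49 kW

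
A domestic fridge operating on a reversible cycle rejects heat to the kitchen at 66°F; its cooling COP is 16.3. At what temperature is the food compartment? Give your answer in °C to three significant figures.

For a Carnot refrigerator COP_R = T_C/(T_H − T_C), so T_C = COP·T_H/(1 + COP).
With T_H = 292.04 K, T_C = 16.3 × 292.04/17.30 = 275.16 K.
Converting, 275.16 K = 2.01°C.

2.01 °C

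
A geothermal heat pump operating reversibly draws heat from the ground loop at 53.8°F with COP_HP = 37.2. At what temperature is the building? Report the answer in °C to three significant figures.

COP_HP = T_H/(T_H − T_C) rearranges to T_H = COP·T_C/(COP − 1).
With T_C = 285.26 K, T_H = 37.2 × 285.26/36.20 = 293.14 K.
Converting, 293.14 K = 19.99°C.

20.0 °C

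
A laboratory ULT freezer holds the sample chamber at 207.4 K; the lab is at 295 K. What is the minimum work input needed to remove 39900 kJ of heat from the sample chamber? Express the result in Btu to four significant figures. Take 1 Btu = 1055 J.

The reservoir spacing is ΔT = 295 − 207.4 = 87.60 K.
The reversible limit is COP_R = T_C/ΔT = 2.368, so W_min = Q_C/COP = Q_C·ΔT/T_C.
W_min = 39900 × 87.60/207.40 = 16850 kJ = 15970 Btu.

15970 Btu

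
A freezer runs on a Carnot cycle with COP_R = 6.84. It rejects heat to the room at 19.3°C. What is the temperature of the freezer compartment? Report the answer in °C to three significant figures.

For a Carnot refrigerator COP_R = T_C/(T_H − T_C), so T_C = COP·T_H/(1 + COP).
With T_H = 292.45 K, T_C = 6.84 × 292.45/7.840 = 255.15 K.
Converting, 255.15 K = -18.00°C.

-18.0 °C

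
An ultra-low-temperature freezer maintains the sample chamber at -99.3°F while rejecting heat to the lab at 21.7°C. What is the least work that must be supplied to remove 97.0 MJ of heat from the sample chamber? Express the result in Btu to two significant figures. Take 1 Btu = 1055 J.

In absolute terms T_C = 200.21 K and T_H = 294.85 K, so ΔT = 94.64 K.
The reversible limit is COP_R = T_C/ΔT = 2.115, so W_min = Q_C/COP = Q_C·ΔT/T_C.
W_min = 97.00 × 94.64/200.21 = 45.86 MJ = 43460 Btu.

43000 Btu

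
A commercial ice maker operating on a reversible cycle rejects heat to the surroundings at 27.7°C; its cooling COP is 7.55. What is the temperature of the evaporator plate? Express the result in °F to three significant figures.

18.5 °F

For a Carnot refrigerator COP_R = T_C/(T_H − T_C), so T_C = COP·T_H/(1 + COP).
With T_H = 300.85 K, T_C = 7.55 × 300.85/8.550 = 265.66 K.
Converting, 265.66 K = 18.52°F.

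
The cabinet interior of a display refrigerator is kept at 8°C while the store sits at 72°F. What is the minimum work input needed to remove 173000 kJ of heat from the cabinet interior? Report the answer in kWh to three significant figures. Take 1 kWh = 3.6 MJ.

2.43 kWh

In absolute terms T_C = 281.15 K and T_H = 295.37 K, so ΔT = 14.22 K.
The reversible limit is COP_R = T_C/ΔT = 19.77, so W_min = Q_C/COP = Q_C·ΔT/T_C.
W_min = 173000 × 14.22/281.15 = 8751 kJ = 2.431 kWh.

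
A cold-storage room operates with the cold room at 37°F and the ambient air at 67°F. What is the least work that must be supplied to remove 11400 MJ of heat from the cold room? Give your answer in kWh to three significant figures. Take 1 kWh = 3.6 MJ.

191 kWh

In absolute terms T_C = 275.93 K and T_H = 292.59 K, so ΔT = 16.67 K.
The reversible limit is COP_R = T_C/ΔT = 16.56, so W_min = Q_C/COP = Q_C·ΔT/T_C.
W_min = 11400 × 16.67/275.93 = 688.6 MJ = 191.3 kWh.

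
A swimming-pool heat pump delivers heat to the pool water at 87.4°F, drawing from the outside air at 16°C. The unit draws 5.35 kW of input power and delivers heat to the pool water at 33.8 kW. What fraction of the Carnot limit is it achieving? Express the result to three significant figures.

0.307

COP_actual = Q̇_H/Ẇ = 33.80/5.350 = 6.318.
In absolute terms T_C = 289.15 K and T_H = 303.93 K, so ΔT = 14.78 K.
COP_Carnot = T_H/ΔT = 303.93/14.78 = 20.57.
η_II = COP_actual/COP_Carnot = 6.318/20.57 = 0.3072.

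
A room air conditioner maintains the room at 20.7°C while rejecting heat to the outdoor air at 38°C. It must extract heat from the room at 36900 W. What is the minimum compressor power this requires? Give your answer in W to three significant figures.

In absolute terms T_C = 293.85 K and T_H = 311.15 K, so ΔT = 17.30 K.
COP_Carnot = T_C/ΔT = 293.85/17.30 = 16.99.
Ẇ_min = Q̇/COP_Carnot = 36900/16.99 = 2172 W.

2170 W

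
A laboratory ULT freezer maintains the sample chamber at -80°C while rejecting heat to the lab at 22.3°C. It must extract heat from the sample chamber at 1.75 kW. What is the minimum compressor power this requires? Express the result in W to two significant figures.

In absolute terms T_C = 193.15 K and T_H = 295.45 K, so ΔT = 102.3 K.
COP_Carnot = T_C/ΔT = 193.15/102.3 = 1.888.
Ẇ_min = Q̇/COP_Carnot = 1.750/1.888 = 0.9269 kW = 926.9 W.

930 W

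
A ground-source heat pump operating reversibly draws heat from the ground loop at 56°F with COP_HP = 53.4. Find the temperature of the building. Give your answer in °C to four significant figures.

COP_HP = T_H/(T_H − T_C) rearranges to T_H = COP·T_C/(COP − 1).
With T_C = 286.48 K, T_H = 53.4 × 286.48/52.40 = 291.95 K.
Converting, 291.95 K = 18.80°C.

18.80 °C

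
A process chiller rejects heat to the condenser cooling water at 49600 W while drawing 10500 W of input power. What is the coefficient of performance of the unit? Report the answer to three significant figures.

3.72

The first law gives Q̇_H = Q̇_C + Ẇ, so the three rates are Q̇_C = 39100, Q̇_H = 49600, Ẇ = 10500 W.
COP_R = Q̇_C/Ẇ = 39100/10500 = 3.724.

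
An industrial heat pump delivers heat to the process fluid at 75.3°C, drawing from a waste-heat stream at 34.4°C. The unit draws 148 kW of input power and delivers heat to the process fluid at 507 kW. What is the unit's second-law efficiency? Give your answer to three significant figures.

0.402

COP_actual = Q̇_H/Ẇ = 507.0/148.0 = 3.426.
In absolute terms T_C = 307.55 K and T_H = 348.45 K, so ΔT = 40.90 K.
COP_Carnot = T_H/ΔT = 348.45/40.90 = 8.520.
η_II = COP_actual/COP_Carnot = 3.426/8.520 = 0.4021.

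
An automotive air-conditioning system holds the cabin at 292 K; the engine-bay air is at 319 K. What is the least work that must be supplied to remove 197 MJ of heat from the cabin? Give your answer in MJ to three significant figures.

The reservoir spacing is ΔT = 319 − 292 = 27.00 K.
The reversible limit is COP_R = T_C/ΔT = 10.81, so W_min = Q_C/COP = Q_C·ΔT/T_C.
W_min = 197.0 × 27.00/292.00 = 18.22 MJ.

18.2 MJ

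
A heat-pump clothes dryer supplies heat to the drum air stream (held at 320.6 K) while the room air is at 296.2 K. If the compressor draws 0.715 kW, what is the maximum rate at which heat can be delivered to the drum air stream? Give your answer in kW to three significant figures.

9.39 kW

The reservoir spacing is ΔT = 320.6 − 296.2 = 24.40 K.
COP_Carnot = T_H/ΔT = 320.60/24.40 = 13.14.
Q̇_max = COP_Carnot × Ẇ = 13.14 × 0.7150 kW = 9.395 kW.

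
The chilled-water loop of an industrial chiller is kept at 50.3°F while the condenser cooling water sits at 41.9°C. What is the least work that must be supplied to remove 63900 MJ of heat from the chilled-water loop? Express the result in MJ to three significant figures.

In absolute terms T_C = 283.32 K and T_H = 315.05 K, so ΔT = 31.73 K.
The reversible limit is COP_R = T_C/ΔT = 8.928, so W_min = Q_C/COP = Q_C·ΔT/T_C.
W_min = 63900 × 31.73/283.32 = 7157 MJ.

7160 MJ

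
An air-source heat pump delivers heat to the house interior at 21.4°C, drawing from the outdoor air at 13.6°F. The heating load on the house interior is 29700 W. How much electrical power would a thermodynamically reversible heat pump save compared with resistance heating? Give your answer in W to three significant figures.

26500 W

In absolute terms T_C = 262.93 K and T_H = 294.55 K, so ΔT = 31.62 K.
COP_Carnot = T_H/ΔT = 294.55/31.62 = 9.315.
Resistance heating needs Ẇ_res = Q̇_H = 29700 W; the reversible heat pump needs only Ẇ_hp = Q̇_H/COP = 3189 W.
Saving = 29700 − 3189 = 26510 W.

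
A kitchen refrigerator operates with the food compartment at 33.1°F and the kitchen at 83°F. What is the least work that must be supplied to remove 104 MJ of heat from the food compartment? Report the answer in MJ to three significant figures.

10.5 MJ

In absolute terms T_C = 273.76 K and T_H = 301.48 K, so ΔT = 27.72 K.
The reversible limit is COP_R = T_C/ΔT = 9.875, so W_min = Q_C/COP = Q_C·ΔT/T_C.
W_min = 104.0 × 27.72/273.76 = 10.53 MJ.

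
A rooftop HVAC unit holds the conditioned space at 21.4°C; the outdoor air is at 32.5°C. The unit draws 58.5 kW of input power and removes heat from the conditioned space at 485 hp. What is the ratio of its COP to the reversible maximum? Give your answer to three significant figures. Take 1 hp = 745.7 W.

Converting, Q̇_C = 485.0 hp = 361.7 kW, so COP_actual = Q̇_C/Ẇ = 361.7/58.50 = 6.182.
In absolute terms T_C = 294.55 K and T_H = 305.65 K, so ΔT = 11.10 K.
COP_Carnot = T_C/ΔT = 294.55/11.10 = 26.54.
η_II = COP_actual/COP_Carnot = 6.182/26.54 = 0.2330.

0.233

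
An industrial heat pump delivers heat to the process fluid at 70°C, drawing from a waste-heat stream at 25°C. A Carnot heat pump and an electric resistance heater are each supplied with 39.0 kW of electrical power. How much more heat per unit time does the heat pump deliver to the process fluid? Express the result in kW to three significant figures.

In absolute terms T_C = 298.15 K and T_H = 343.15 K, so ΔT = 45.00 K.
COP_Carnot = T_H/ΔT = 343.15/45.00 = 7.626.
The heat pump delivers Q̇_H = COP × Ẇ = 297.4 kW; the resistance heater delivers Ẇ = 39.00 kW.
Extra = (COP − 1)·Ẇ = 258.4 kW.

258 kW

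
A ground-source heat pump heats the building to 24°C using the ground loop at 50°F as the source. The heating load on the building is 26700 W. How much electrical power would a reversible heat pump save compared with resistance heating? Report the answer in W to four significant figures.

In absolute terms T_C = 283.15 K and T_H = 297.15 K, so ΔT = 14.00 K.
COP_Carnot = T_H/ΔT = 297.15/14.00 = 21.23.
Resistance heating needs Ẇ_res = Q̇_H = 26700 W; the reversible heat pump needs only Ẇ_hp = Q̇_H/COP = 1258 W.
Saving = 26700 − 1258 = 25440 W.

25440 W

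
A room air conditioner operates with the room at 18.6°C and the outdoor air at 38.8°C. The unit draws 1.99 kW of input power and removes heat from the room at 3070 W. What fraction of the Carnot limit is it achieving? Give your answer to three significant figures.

Converting, Q̇_C = 3070 W = 3.070 kW, so COP_actual = Q̇_C/Ẇ = 3.070/1.990 = 1.543.
In absolute terms T_C = 291.75 K and T_H = 311.95 K, so ΔT = 20.20 K.
COP_Carnot = T_C/ΔT = 291.75/20.20 = 14.44.
η_II = COP_actual/COP_Carnot = 1.543/14.44 = 0.1068.

0.107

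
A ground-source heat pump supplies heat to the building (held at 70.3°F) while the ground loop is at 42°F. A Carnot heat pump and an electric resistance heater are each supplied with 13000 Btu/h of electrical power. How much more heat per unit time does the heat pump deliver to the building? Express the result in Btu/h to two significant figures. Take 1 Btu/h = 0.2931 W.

In absolute terms T_C = 278.71 K and T_H = 294.43 K, so ΔT = 15.72 K.
COP_Carnot = T_H/ΔT = 294.43/15.72 = 18.73.
The heat pump delivers Q̇_H = COP × Ẇ = 243400 Btu/h; the resistance heater delivers Ẇ = 13000 Btu/h.
Extra = (COP − 1)·Ẇ = 230400 Btu/h.

230000 Btu/h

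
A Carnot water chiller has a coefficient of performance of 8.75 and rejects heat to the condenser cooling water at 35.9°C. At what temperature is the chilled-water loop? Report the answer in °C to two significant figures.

For a Carnot refrigerator COP_R = T_C/(T_H − T_C), so T_C = COP·T_H/(1 + COP).
With T_H = 309.05 K, T_C = 8.75 × 309.05/9.750 = 277.35 K.
Converting, 277.35 K = 4.20°C.

4.2 °C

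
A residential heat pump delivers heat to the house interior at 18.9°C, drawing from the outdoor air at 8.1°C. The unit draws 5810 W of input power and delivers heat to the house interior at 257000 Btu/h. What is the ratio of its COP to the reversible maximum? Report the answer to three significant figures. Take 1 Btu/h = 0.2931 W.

Converting, Q̇_H = 257000 Btu/h = 75330 W, so COP_actual = Q̇_H/Ẇ = 75330/5810 = 12.97.
In absolute terms T_C = 281.25 K and T_H = 292.05 K, so ΔT = 10.80 K.
COP_Carnot = T_H/ΔT = 292.05/10.80 = 27.04.
η_II = COP_actual/COP_Carnot = 12.97/27.04 = 0.4794.

0.479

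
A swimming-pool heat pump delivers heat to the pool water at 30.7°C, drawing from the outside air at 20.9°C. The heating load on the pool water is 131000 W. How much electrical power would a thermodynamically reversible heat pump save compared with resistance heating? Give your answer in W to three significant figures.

In absolute terms T_C = 294.05 K and T_H = 303.85 K, so ΔT = 9.800 K.
COP_Carnot = T_H/ΔT = 303.85/9.800 = 31.01.
Resistance heating needs Ẇ_res = Q̇_H = 131000 W; the reversible heat pump needs only Ẇ_hp = Q̇_H/COP = 4225 W.
Saving = 131000 − 4225 = 126800 W.

127000 W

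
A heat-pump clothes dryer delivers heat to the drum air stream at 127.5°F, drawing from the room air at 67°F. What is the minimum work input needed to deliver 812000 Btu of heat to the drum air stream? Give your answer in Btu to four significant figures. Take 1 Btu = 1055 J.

83670 Btu

In absolute terms T_C = 292.59 K and T_H = 326.21 K, so ΔT = 33.61 K.
The reversible limit is COP_HP = T_H/ΔT = 9.705, so W_min = Q_H/COP = Q_H·ΔT/T_H.
W_min = 812000 × 33.61/326.21 = 83670 Btu.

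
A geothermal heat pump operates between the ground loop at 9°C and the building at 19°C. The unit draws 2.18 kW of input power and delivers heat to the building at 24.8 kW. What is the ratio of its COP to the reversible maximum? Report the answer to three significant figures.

COP_actual = Q̇_H/Ẇ = 24.80/2.180 = 11.38.
In absolute terms T_C = 282.15 K and T_H = 292.15 K, so ΔT = 10.00 K.
COP_Carnot = T_H/ΔT = 292.15/10.00 = 29.22.
η_II = COP_actual/COP_Carnot = 11.38/29.22 = 0.3894.

0.389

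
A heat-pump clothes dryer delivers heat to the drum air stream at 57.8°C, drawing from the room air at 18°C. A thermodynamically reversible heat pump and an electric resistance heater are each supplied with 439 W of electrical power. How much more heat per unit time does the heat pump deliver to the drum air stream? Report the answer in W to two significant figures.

In absolute terms T_C = 291.15 K and T_H = 330.95 K, so ΔT = 39.80 K.
COP_Carnot = T_H/ΔT = 330.95/39.80 = 8.315.
The heat pump delivers Q̇_H = COP × Ẇ = 3650 W; the resistance heater delivers Ẇ = 439.0 W.
Extra = (COP − 1)·Ẇ = 3211 W.

3200 W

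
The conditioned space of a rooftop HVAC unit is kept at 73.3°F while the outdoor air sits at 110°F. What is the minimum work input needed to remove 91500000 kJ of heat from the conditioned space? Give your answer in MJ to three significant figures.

6300 MJ

In absolute terms T_C = 296.09 K and T_H = 316.48 K, so ΔT = 20.39 K.
The reversible limit is COP_R = T_C/ΔT = 14.52, so W_min = Q_C/COP = Q_C·ΔT/T_C.
W_min = 91500000 × 20.39/296.09 = 6301000 kJ = 6301 MJ.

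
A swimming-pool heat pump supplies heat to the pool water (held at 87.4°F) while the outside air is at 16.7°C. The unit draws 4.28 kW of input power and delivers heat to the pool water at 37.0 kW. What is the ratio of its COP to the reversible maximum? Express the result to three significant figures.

0.400

COP_actual = Q̇_H/Ẇ = 37.00/4.280 = 8.645.
In absolute terms T_C = 289.85 K and T_H = 303.93 K, so ΔT = 14.08 K.
COP_Carnot = T_H/ΔT = 303.93/14.08 = 21.59.
η_II = COP_actual/COP_Carnot = 8.645/21.59 = 0.4004.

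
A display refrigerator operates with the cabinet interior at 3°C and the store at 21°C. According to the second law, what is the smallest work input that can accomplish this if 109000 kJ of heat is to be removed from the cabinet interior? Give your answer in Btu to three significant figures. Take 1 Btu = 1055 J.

6730 Btu

In absolute terms T_C = 276.15 K and T_H = 294.15 K, so ΔT = 18.00 K.
The reversible limit is COP_R = T_C/ΔT = 15.34, so W_min = Q_C/COP = Q_C·ΔT/T_C.
W_min = 109000 × 18.00/276.15 = 7105 kJ = 6734 Btu.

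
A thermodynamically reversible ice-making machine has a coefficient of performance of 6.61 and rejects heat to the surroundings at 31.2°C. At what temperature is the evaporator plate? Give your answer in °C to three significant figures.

-8.79 °C

For a Carnot refrigerator COP_R = T_C/(T_H − T_C), so T_C = COP·T_H/(1 + COP).
With T_H = 304.35 K, T_C = 6.61 × 304.35/7.610 = 264.36 K.
Converting, 264.36 K = -8.79°C.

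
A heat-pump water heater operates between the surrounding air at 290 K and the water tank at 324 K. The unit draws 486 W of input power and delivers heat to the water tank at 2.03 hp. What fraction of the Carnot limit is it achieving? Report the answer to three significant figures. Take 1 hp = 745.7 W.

0.327

Converting, Q̇_H = 2.030 hp = 1514 W, so COP_actual = Q̇_H/Ẇ = 1514/486.0 = 3.115.
The reservoir spacing is ΔT = 324 − 290 = 34.00 K.
COP_Carnot = T_H/ΔT = 324.00/34.00 = 9.529.
η_II = COP_actual/COP_Carnot = 3.115/9.529 = 0.3269.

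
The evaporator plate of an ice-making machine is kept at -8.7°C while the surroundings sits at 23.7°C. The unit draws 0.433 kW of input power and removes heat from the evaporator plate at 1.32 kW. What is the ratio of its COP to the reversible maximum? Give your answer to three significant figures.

0.373

COP_actual = Q̇_C/Ẇ = 1.320/0.4330 = 3.048.
In absolute terms T_C = 264.45 K and T_H = 296.85 K, so ΔT = 32.40 K.
COP_Carnot = T_C/ΔT = 264.45/32.40 = 8.162.
η_II = COP_actual/COP_Carnot = 3.048/8.162 = 0.3735.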